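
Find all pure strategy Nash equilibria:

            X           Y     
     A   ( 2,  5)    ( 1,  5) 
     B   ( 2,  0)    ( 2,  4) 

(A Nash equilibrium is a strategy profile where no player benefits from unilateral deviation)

Nash equilibrium: (A, X), (B, Y)

Work:
Best responses:
  P1 vs X: payoffs [2, 2] → best response A/B (payoff 2)
  P1 vs Y: payoffs [1, 2] → best response B (payoff 2)
  P2 vs A: payoffs [5, 5] → best response X/Y (payoff 5)
  P2 vs B: payoffs [0, 4] → best response Y (payoff 4)
Mutual best responses: (A,X), (B,Y) → Nash equilibria.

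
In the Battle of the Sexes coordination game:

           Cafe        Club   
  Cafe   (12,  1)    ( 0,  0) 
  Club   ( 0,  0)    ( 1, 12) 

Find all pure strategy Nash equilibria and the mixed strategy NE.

Pure NE: (Cafe, Cafe) and (Club, Club); Mixed NE: p = 0.9231, q = 0.0769

Work:
Check pure NE:
(Cafe, Cafe): (12, 1) - no unilateral deviation beneficial
(Club, Club): (1, 12) - no unilateral deviation beneficial
Mixed NE: P1 plays Cafe with p = 0.9231, P2 plays Cafe with q = 0.0769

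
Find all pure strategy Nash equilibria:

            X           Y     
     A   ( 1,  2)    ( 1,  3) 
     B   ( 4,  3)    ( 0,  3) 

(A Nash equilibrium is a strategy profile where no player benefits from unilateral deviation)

Nash equilibrium: (A, Y), (B, X)

Work:
Best responses:
  P1 vs X: payoffs [1, 4] → best response B (payoff 4)
  P1 vs Y: payoffs [1, 0] → best response A (payoff 1)
  P2 vs A: payoffs [2, 3] → best response Y (payoff 3)
  P2 vs B: payoffs [3, 3] → best response X/Y (payoff 3)
Mutual best responses: (A,Y), (B,X) → Nash equilibria.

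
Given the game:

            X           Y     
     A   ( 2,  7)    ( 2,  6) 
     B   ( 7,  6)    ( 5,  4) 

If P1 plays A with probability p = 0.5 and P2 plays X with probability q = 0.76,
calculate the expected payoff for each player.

E[P1] = 4.26, E[P2] = 6.14

Work:
E[P1] = p·q·π₁(A,X) + p·(1-q)·π₁(A,Y) + (1-p)·q·π₁(B,X) + (1-p)·(1-q)·π₁(B,Y)
= 0.5·0.76·2 + 0.5·0.24·2 + 0.5·0.76·7 + 0.5·0.24·5
= 4.26

E[P2] = 6.14 (similar calculation)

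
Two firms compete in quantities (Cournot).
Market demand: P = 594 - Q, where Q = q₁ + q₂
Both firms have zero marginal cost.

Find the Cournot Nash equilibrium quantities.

q₁* = q₂* = 198.0; P* = 198.0

Work:
Profit: π_i = P·q_i = (a - q_i - q_j)·q_i
FOC: ∂π_i/∂q_i = a - 2q_i - q_j = 0
Reaction function: q_i = (594 - q_j)/2
Symmetry: q* = 594/3 = 198.0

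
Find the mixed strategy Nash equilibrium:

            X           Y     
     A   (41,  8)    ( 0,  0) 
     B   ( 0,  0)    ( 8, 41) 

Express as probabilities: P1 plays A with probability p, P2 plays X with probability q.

p = 0.8367, q = 0.1633

Work:
Find probabilities that make opponent indifferent:
P2 chooses q to make P1 indifferent between A and B
P1 chooses p to make P2 indifferent between X and Y
Mixed NE: P1 plays (A: 0.8367, B: 0.1633), P2 plays (X: 0.1633, Y: 0.8367)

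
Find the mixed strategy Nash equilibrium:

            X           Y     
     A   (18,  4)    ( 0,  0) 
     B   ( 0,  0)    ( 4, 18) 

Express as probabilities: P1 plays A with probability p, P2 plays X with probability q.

p = 0.8182, q = 0.1818

Work:
Find probabilities that make opponent indifferent:
P2 chooses q to make P1 indifferent between A and B
P1 chooses p to make P2 indifferent between X and Y
Mixed NE: P1 plays (A: 0.8182, B: 0.1818), P2 plays (X: 0.1818, Y: 0.8182)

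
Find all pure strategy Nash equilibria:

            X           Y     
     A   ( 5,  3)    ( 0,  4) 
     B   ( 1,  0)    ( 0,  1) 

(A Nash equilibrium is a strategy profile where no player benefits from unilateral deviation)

Nash equilibrium: (A, Y), (B, Y)

Work:
Best responses:
  P1 vs X: payoffs [5, 1] → best response A (payoff 5)
  P1 vs Y: payoffs [0, 0] → best response A/B (payoff 0)
  P2 vs A: payoffs [3, 4] → best response Y (payoff 4)
  P2 vs B: payoffs [0, 1] → best response Y (payoff 1)
Mutual best responses: (A,Y), (B,Y) → Nash equilibria.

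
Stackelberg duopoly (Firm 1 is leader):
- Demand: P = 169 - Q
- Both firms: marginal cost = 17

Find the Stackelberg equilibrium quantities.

q₁* (leader) = 76.0, q₂* (follower) = 38.0

Work:
Follower's reaction: q₂ = (a - c - q₁)/2
Leader substitutes: π₁ = q₁·(a - q₁ - (a-c-q₁)/2 - c)
FOC: q₁* = (169 - 17)/2 = 76.00
Then: q₂* = (169 - 17 - 76.0)/2 = 38.00
Leader has first-mover advantage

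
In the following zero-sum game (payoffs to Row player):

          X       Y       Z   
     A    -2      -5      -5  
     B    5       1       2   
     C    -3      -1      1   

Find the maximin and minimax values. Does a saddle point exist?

Maximin = 1, Minimax = 1, Saddle: True

Work:
Row minimums: [-5, 1, -3] → maximin = 1
Column maximums: [5, 1, 2] → minimax = 1
Saddle point exists! Game value = 1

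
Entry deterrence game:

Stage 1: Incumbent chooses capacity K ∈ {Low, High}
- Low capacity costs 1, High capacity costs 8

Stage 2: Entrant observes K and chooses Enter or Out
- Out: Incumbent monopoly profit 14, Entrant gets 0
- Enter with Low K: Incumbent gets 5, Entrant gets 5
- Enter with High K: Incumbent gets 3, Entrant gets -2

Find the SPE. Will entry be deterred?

SPE: (High, Enter|Low, Out|High); Entry deterred. Incumbent net profit = 6

Work:
After Low K: Entrant enters (5 > 0)
After High K: Entrant stays out (-2 < 0)
Incumbent: Low → 5−1=4, High → 14−8=6
Incumbent chooses High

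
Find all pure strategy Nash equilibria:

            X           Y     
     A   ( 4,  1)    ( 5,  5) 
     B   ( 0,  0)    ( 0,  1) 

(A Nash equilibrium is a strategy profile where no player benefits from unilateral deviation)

Nash equilibrium: (A, Y)

Work:
Best responses:
  P1 vs X: payoffs [4, 0] → best response A (payoff 4)
  P1 vs Y: payoffs [5, 0] → best response A (payoff 5)
  P2 vs A: payoffs [1, 5] → best response Y (payoff 5)
  P2 vs B: payoffs [0, 1] → best response Y (payoff 1)
Mutual best responses: (A,Y) → Nash equilibria.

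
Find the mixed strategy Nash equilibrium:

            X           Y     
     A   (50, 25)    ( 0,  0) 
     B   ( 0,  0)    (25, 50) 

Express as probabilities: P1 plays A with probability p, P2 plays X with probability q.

p = 0.6667, q = 0.3333

Work:
Find probabilities that make opponent indifferent:
P2 chooses q to make P1 indifferent between A and B
P1 chooses p to make P2 indifferent between X and Y
Mixed NE: P1 plays (A: 0.6667, B: 0.3333), P2 plays (X: 0.3333, Y: 0.6667)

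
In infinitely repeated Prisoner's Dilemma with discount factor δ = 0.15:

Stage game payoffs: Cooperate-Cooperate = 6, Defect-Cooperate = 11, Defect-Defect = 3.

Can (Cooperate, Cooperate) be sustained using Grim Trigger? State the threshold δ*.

δ* = 0.625; since δ = 0.15 < 0.625, cooperation cannot be sustained

Work:
For Grim Trigger:
Cooperate forever: 6/(1-δ)
Defect then punished: 11 + 3·δ/(1-δ)
Need: 6/(1-δ) ≥ 11 + 3·δ/(1-δ)
Solving: δ ≥ (T-R)/(T-P) = (11-6)/(11-3) = 0.625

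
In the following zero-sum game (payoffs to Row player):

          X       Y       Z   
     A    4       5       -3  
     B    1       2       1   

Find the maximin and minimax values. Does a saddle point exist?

Maximin = 1, Minimax = 1, Saddle: True

Work:
Row minimums: [-3, 1] → maximin = 1
Column maximums: [4, 5, 1] → minimax = 1
Saddle point exists! Game value = 1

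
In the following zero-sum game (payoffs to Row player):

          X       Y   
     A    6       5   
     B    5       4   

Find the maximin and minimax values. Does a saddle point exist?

Maximin = 5, Minimax = 5, Saddle: True

Work:
Row minimums: [5, 4] → maximin = 5
Column maximums: [6, 5] → minimax = 5
Saddle point exists! Game value = 5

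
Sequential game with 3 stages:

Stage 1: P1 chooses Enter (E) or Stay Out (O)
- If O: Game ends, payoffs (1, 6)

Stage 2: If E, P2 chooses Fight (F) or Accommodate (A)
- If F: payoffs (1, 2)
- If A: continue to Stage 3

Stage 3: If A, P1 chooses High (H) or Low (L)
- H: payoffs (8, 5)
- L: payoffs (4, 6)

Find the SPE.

SPE: (E, A, H); Outcome (8, 5)

Work:
Stage 3: P1 chooses H (8 vs 4)
Stage 2: P2: F->2, A->5 (anticipating H). Choose A
Stage 1: P1: O->1, E->8 (anticipating A, H). Choose E
SPE path: E -> A -> H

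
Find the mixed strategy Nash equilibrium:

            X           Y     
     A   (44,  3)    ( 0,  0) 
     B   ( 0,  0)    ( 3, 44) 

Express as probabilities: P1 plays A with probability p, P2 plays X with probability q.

p = 0.9362, q = 0.0638

Work:
Find probabilities that make opponent indifferent:
P2 chooses q to make P1 indifferent between A and B
P1 chooses p to make P2 indifferent between X and Y
Mixed NE: P1 plays (A: 0.9362, B: 0.0638), P2 plays (X: 0.0638, Y: 0.9362)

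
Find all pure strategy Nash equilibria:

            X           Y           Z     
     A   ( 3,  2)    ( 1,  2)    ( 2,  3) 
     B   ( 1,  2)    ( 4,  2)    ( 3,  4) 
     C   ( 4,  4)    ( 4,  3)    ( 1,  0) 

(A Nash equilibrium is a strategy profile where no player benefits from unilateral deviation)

Nash equilibrium: (B, Z), (C, X)

Work:
Best responses:
  P1 vs X: payoffs [3, 1, 4] → best response C (payoff 4)
  P1 vs Y: payoffs [1, 4, 4] → best response B/C (payoff 4)
  P1 vs Z: payoffs [2, 3, 1] → best response B (payoff 3)
  P2 vs A: payoffs [2, 2, 3] → best response Z (payoff 3)
  P2 vs B: payoffs [2, 2, 4] → best response Z (payoff 4)
  P2 vs C: payoffs [4, 3, 0] → best response X (payoff 4)
Mutual best responses: (B,Z), (C,X) → Nash equilibria.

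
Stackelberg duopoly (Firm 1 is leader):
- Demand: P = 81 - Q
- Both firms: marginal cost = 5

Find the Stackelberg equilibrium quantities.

q₁* (leader) = 38.0, q₂* (follower) = 19.0

Work:
Follower's reaction: q₂ = (a - c - q₁)/2
Leader substitutes: π₁ = q₁·(a - q₁ - (a-c-q₁)/2 - c)
FOC: q₁* = (81 - 5)/2 = 38.00
Then: q₂* = (81 - 5 - 38.0)/2 = 19.00
Leader has first-mover advantage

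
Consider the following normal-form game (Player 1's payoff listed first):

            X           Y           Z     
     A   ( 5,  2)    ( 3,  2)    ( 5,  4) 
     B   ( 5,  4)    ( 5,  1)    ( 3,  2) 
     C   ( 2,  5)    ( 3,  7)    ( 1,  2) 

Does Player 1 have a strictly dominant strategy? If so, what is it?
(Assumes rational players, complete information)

No strictly dominant strategy exists for Player 1

Work:
A strategy strictly dominates another if it gives a strictly higher payoff against every opponent action. Compare each pair of P1's strategies column-by-column:
  A vs B: [5 vs 5, 3 vs 5, 5 vs 3] → A does not strictly dominate B (column X: 5 ≤ 5)
  A vs C: [5 vs 2, 3 vs 3, 5 vs 1] → A does not strictly dominate C (column Y: 3 ≤ 3)
  B vs A: [5 vs 5, 5 vs 3, 3 vs 5] → B does not strictly dominate A (column X: 5 ≤ 5)
  B vs C: [5 vs 2, 5 vs 3, 3 vs 1] → B strictly dominates C
  C vs A: [2 vs 5, 3 vs 3, 1 vs 5] → C does not strictly dominate A (column X: 2 ≤ 5)
  C vs B: [2 vs 5, 3 vs 5, 1 vs 3] → C does not strictly dominate B (column X: 2 ≤ 5)
No single strategy strictly dominates all others → no strictly dominant strategy.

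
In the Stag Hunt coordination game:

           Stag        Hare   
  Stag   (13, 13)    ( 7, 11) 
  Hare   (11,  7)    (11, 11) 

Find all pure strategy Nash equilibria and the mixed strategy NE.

Pure NE: (Stag, Stag) and (Hare, Hare); Mixed NE: p = 0.6667, q = 0.6667

Work:
Check pure NE:
(Stag, Stag): (13, 13) - no unilateral deviation beneficial
(Hare, Hare): (11, 11) - no unilateral deviation beneficial
Mixed NE: P1 plays Stag with p = 0.6667, P2 plays Stag with q = 0.6667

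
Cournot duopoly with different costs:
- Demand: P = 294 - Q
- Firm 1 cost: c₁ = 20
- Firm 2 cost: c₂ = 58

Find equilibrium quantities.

q₁* = 104.0, q₂* = 66.0

Work:
Reaction: q₁ = (294 - 20 - q₂)/2
Reaction: q₂ = (294 - 58 - q₁)/2
Solve simultaneously:
q₁* = (294 - 2×20 + 58)/3 = 104.0
q₂* = (294 - 2×58 + 20)/3 = 66.0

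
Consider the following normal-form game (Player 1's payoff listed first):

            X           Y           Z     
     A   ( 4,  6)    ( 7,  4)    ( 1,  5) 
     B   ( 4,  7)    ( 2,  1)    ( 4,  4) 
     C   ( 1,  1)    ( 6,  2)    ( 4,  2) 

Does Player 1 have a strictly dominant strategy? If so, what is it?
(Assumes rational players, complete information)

No strictly dominant strategy exists for Player 1

Work:
A strategy strictly dominates another if it gives a strictly higher payoff against every opponent action. Compare each pair of P1's strategies column-by-column:
  A vs B: [4 vs 4, 7 vs 2, 1 vs 4] → A does not strictly dominate B (column X: 4 ≤ 4)
  A vs C: [4 vs 1, 7 vs 6, 1 vs 4] → A does not strictly dominate C (column Z: 1 ≤ 4)
  B vs A: [4 vs 4, 2 vs 7, 4 vs 1] → B does not strictly dominate A (column X: 4 ≤ 4)
  B vs C: [4 vs 1, 2 vs 6, 4 vs 4] → B does not strictly dominate C (column Y: 2 ≤ 6)
  C vs A: [1 vs 4, 6 vs 7, 4 vs 1] → C does not strictly dominate A (column X: 1 ≤ 4)
  C vs B: [1 vs 4, 6 vs 2, 4 vs 4] → C does not strictly dominate B (column X: 1 ≤ 4)
No single strategy strictly dominates all others → no strictly dominant strategy.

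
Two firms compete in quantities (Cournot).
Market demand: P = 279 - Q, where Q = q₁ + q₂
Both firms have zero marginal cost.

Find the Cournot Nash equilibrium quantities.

q₁* = q₂* = 93.0; P* = 93.0

Work:
Profit: π_i = P·q_i = (a - q_i - q_j)·q_i
FOC: ∂π_i/∂q_i = a - 2q_i - q_j = 0
Reaction function: q_i = (279 - q_j)/2
Symmetry: q* = 279/3 = 93.0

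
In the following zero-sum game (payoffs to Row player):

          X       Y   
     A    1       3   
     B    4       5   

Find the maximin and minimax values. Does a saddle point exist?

Maximin = 4, Minimax = 4, Saddle: True

Work:
Row minimums: [1, 4] → maximin = 4
Column maximums: [4, 5] → minimax = 4
Saddle point exists! Game value = 4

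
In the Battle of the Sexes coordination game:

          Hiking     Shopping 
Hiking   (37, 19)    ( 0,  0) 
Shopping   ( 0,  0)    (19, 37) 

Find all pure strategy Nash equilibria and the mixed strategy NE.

Pure NE: (Hiking, Hiking) and (Shopping, Shopping); Mixed NE: p = 0.6607, q = 0.3393

Work:
Check pure NE:
(Hiking, Hiking): (37, 19) - no unilateral deviation beneficial
(Shopping, Shopping): (19, 37) - no unilateral deviation beneficial
Mixed NE: P1 plays Hiking with p = 0.6607, P2 plays Hiking with q = 0.3393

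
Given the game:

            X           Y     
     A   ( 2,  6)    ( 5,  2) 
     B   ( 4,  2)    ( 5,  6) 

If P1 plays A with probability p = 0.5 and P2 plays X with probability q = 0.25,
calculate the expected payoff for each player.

E[P1] = 4.5, E[P2] = 4.0

Work:
E[P1] = p·q·π₁(A,X) + p·(1-q)·π₁(A,Y) + (1-p)·q·π₁(B,X) + (1-p)·(1-q)·π₁(B,Y)
= 0.5·0.25·2 + 0.5·0.75·5 + 0.5·0.25·4 + 0.5·0.75·5
= 4.5

E[P2] = 4.0 (similar calculation)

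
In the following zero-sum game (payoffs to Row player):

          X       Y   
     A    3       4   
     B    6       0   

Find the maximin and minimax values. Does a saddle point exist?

Maximin = 3, Minimax = 4, Saddle: False

Work:
Row minimums: [3, 0] → maximin = 3
Column maximums: [6, 4] → minimax = 4
No saddle point (maximin ≠ minimax). Mixed strategy needed.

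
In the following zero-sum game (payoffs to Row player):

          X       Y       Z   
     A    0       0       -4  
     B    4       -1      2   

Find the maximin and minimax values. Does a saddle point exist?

Maximin = -1, Minimax = 0, Saddle: False

Work:
Row minimums: [-4, -1] → maximin = -1
Column maximums: [4, 0, 2] → minimax = 0
No saddle point (maximin ≠ minimax). Mixed strategy needed.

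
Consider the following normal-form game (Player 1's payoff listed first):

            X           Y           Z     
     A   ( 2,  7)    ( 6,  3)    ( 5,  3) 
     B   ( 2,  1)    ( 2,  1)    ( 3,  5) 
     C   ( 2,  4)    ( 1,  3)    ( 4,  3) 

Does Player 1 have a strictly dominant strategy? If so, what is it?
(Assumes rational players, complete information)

No strictly dominant strategy exists for Player 1

Work:
A strategy strictly dominates another if it gives a strictly higher payoff against every opponent action. Compare each pair of P1's strategies column-by-column:
  A vs B: [2 vs 2, 6 vs 2, 5 vs 3] → A does not strictly dominate B (column X: 2 ≤ 2)
  A vs C: [2 vs 2, 6 vs 1, 5 vs 4] → A does not strictly dominate C (column X: 2 ≤ 2)
  B vs A: [2 vs 2, 2 vs 6, 3 vs 5] → B does not strictly dominate A (column X: 2 ≤ 2)
  B vs C: [2 vs 2, 2 vs 1, 3 vs 4] → B does not strictly dominate C (column X: 2 ≤ 2)
  C vs A: [2 vs 2, 1 vs 6, 4 vs 5] → C does not strictly dominate A (column X: 2 ≤ 2)
  C vs B: [2 vs 2, 1 vs 2, 4 vs 3] → C does not strictly dominate B (column X: 2 ≤ 2)
No single strategy strictly dominates all others → no strictly dominant strategy.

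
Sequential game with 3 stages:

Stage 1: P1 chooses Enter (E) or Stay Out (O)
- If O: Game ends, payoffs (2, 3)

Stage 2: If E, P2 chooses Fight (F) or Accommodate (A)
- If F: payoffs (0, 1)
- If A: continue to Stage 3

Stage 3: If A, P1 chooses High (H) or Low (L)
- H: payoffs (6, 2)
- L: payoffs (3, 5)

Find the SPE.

SPE: (E, A, H); Outcome (6, 2)

Work:
Stage 3: P1 chooses H (6 vs 3)
Stage 2: P2: F->1, A->2 (anticipating H). Choose A
Stage 1: P1: O->2, E->6 (anticipating A, H). Choose E
SPE path: E -> A -> H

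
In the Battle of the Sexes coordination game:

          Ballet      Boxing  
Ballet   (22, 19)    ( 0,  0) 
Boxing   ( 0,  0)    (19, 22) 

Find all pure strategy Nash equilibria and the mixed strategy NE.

Pure NE: (Ballet, Ballet) and (Boxing, Boxing); Mixed NE: p = 0.5366, q = 0.4634

Work:
Check pure NE:
(Ballet, Ballet): (22, 19) - no unilateral deviation beneficial
(Boxing, Boxing): (19, 22) - no unilateral deviation beneficial
Mixed NE: P1 plays Ballet with p = 0.5366, P2 plays Ballet with q = 0.4634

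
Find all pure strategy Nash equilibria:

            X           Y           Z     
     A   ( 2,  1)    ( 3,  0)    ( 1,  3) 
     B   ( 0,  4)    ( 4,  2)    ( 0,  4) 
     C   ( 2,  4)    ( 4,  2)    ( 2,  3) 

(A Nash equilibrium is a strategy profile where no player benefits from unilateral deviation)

Nash equilibrium: (C, X)

Work:
Best responses:
  P1 vs X: payoffs [2, 0, 2] → best response A/C (payoff 2)
  P1 vs Y: payoffs [3, 4, 4] → best response B/C (payoff 4)
  P1 vs Z: payoffs [1, 0, 2] → best response C (payoff 2)
  P2 vs A: payoffs [1, 0, 3] → best response Z (payoff 3)
  P2 vs B: payoffs [4, 2, 4] → best response X/Z (payoff 4)
  P2 vs C: payoffs [4, 2, 3] → best response X (payoff 4)
Mutual best responses: (C,X) → Nash equilibria.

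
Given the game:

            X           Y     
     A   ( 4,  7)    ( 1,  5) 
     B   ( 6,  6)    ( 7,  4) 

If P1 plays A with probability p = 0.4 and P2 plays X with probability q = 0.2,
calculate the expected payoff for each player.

E[P1] = 4.72, E[P2] = 4.8

Work:
E[P1] = p·q·π₁(A,X) + p·(1-q)·π₁(A,Y) + (1-p)·q·π₁(B,X) + (1-p)·(1-q)·π₁(B,Y)
= 0.4·0.2·4 + 0.4·0.8·1 + 0.6·0.2·6 + 0.6·0.8·7
= 4.72

E[P2] = 4.8 (similar calculation)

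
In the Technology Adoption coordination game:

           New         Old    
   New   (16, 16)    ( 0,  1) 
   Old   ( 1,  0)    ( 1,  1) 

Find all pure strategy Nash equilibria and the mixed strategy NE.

Pure NE: (New, New) and (Old, Old); Mixed NE: p = 0.0625, q = 0.0625

Work:
Check pure NE:
(New, New): (16, 16) - no unilateral deviation beneficial
(Old, Old): (1, 1) - no unilateral deviation beneficial
Mixed NE: P1 plays New with p = 0.0625, P2 plays New with q = 0.0625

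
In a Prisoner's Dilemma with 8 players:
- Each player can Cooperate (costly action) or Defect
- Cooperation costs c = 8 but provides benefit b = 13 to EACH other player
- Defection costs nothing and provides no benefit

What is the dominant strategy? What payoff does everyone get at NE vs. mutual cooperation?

Dominant: Defect; NE payoff = 0; Coop payoff = 83

Work:
Defect dominates (saves cost c = 8, benefit to others is external)
NE: All defect → everyone gets 0
If all cooperate: each receives (7)×13 - 8 = 83
Social dilemma: 83 > 0 but NE gives 0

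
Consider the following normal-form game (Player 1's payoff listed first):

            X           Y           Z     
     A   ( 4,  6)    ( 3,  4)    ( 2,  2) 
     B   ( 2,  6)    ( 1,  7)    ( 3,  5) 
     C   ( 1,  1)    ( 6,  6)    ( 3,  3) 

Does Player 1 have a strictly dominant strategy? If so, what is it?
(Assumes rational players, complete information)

No strictly dominant strategy exists for Player 1

Work:
A strategy strictly dominates another if it gives a strictly higher payoff against every opponent action. Compare each pair of P1's strategies column-by-column:
  A vs B: [4 vs 2, 3 vs 1, 2 vs 3] → A does not strictly dominate B (column Z: 2 ≤ 3)
  A vs C: [4 vs 1, 3 vs 6, 2 vs 3] → A does not strictly dominate C (column Y: 3 ≤ 6)
  B vs A: [2 vs 4, 1 vs 3, 3 vs 2] → B does not strictly dominate A (column X: 2 ≤ 4)
  B vs C: [2 vs 1, 1 vs 6, 3 vs 3] → B does not strictly dominate C (column Y: 1 ≤ 6)
  C vs A: [1 vs 4, 6 vs 3, 3 vs 2] → C does not strictly dominate A (column X: 1 ≤ 4)
  C vs B: [1 vs 2, 6 vs 1, 3 vs 3] → C does not strictly dominate B (column X: 1 ≤ 2)
No single strategy strictly dominates all others → no strictly dominant strategy.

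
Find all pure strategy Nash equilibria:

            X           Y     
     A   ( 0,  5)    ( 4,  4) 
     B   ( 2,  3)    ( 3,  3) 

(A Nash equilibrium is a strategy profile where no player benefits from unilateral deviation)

Nash equilibrium: (B, X)

Work:
Best responses:
  P1 vs X: payoffs [0, 2] → best response B (payoff 2)
  P1 vs Y: payoffs [4, 3] → best response A (payoff 4)
  P2 vs A: payoffs [5, 4] → best response X (payoff 5)
  P2 vs B: payoffs [3, 3] → best response X/Y (payoff 3)
Mutual best responses: (B,X) → Nash equilibria.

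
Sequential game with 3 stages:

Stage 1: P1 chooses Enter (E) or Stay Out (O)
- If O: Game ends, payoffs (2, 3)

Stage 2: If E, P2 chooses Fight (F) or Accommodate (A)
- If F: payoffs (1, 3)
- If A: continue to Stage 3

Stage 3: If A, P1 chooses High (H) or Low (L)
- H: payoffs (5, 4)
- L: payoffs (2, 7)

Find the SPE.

SPE: (E, A, H); Outcome (5, 4)

Work:
Stage 3: P1 chooses H (5 vs 2)
Stage 2: P2: F->3, A->4 (anticipating H). Choose A
Stage 1: P1: O->2, E->5 (anticipating A, H). Choose E
SPE path: E -> A -> H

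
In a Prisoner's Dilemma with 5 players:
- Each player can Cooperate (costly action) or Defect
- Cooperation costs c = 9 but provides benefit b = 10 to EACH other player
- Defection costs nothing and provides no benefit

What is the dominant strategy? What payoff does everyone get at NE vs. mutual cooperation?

Dominant: Defect; NE payoff = 0; Coop payoff = 31

Work:
Defect dominates (saves cost c = 9, benefit to others is external)
NE: All defect → everyone gets 0
If all cooperate: each receives (4)×10 - 9 = 31
Social dilemma: 31 > 0 but NE gives 0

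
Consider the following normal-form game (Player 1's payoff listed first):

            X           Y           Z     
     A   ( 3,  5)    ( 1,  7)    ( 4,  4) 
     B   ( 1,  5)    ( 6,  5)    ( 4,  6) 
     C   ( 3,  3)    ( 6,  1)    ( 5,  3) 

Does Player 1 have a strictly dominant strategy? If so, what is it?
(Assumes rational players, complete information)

No strictly dominant strategy exists for Player 1

Work:
A strategy strictly dominates another if it gives a strictly higher payoff against every opponent action. Compare each pair of P1's strategies column-by-column:
  A vs B: [3 vs 1, 1 vs 6, 4 vs 4] → A does not strictly dominate B (column Y: 1 ≤ 6)
  A vs C: [3 vs 3, 1 vs 6, 4 vs 5] → A does not strictly dominate C (column X: 3 ≤ 3)
  B vs A: [1 vs 3, 6 vs 1, 4 vs 4] → B does not strictly dominate A (column X: 1 ≤ 3)
  B vs C: [1 vs 3, 6 vs 6, 4 vs 5] → B does not strictly dominate C (column X: 1 ≤ 3)
  C vs A: [3 vs 3, 6 vs 1, 5 vs 4] → C does not strictly dominate A (column X: 3 ≤ 3)
  C vs B: [3 vs 1, 6 vs 6, 5 vs 4] → C does not strictly dominate B (column Y: 6 ≤ 6)
No single strategy strictly dominates all others → no strictly dominant strategy.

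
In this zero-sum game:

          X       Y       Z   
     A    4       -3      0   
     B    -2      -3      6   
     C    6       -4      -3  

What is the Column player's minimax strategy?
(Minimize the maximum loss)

Column should play Y, value = -3

Work:
Column player minimizes Row's maximum payoff:
Column X: max payoff to Row = 6
Column Y: max payoff to Row = -3
Column Z: max payoff to Row = 6
Minimum is -3, achieved by column Y.
Minimax strategy: Y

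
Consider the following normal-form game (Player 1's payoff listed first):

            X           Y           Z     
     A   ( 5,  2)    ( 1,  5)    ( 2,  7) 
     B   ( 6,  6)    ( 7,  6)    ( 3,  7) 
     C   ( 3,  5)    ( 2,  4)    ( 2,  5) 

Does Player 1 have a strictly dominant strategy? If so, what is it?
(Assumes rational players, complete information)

Yes, Player 1's strictly dominant strategy is B

Work:
A strategy strictly dominates another if it gives a strictly higher payoff against every opponent action. Compare each pair of P1's strategies column-by-column:
  A vs B: [5 vs 6, 1 vs 7, 2 vs 3] → A does not strictly dominate B (column X: 5 ≤ 6)
  A vs C: [5 vs 3, 1 vs 2, 2 vs 2] → A does not strictly dominate C (column Y: 1 ≤ 2)
  B vs A: [6 vs 5, 7 vs 1, 3 vs 2] → B strictly dominates A
  B vs C: [6 vs 3, 7 vs 2, 3 vs 2] → B strictly dominates C
  C vs A: [3 vs 5, 2 vs 1, 2 vs 2] → C does not strictly dominate A (column X: 3 ≤ 5)
  C vs B: [3 vs 6, 2 vs 7, 2 vs 3] → C does not strictly dominate B (column X: 3 ≤ 6)
B strictly dominates every other strategy → strictly dominant.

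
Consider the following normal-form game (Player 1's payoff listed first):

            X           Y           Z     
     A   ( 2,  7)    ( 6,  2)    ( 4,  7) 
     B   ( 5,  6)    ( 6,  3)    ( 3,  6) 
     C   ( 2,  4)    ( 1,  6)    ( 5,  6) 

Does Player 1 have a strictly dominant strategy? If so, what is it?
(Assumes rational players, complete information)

No strictly dominant strategy exists for Player 1

Work:
A strategy strictly dominates another if it gives a strictly higher payoff against every opponent action. Compare each pair of P1's strategies column-by-column:
  A vs B: [2 vs 5, 6 vs 6, 4 vs 3] → A does not strictly dominate B (column X: 2 ≤ 5)
  A vs C: [2 vs 2, 6 vs 1, 4 vs 5] → A does not strictly dominate C (column X: 2 ≤ 2)
  B vs A: [5 vs 2, 6 vs 6, 3 vs 4] → B does not strictly dominate A (column Y: 6 ≤ 6)
  B vs C: [5 vs 2, 6 vs 1, 3 vs 5] → B does not strictly dominate C (column Z: 3 ≤ 5)
  C vs A: [2 vs 2, 1 vs 6, 5 vs 4] → C does not strictly dominate A (column X: 2 ≤ 2)
  C vs B: [2 vs 5, 1 vs 6, 5 vs 3] → C does not strictly dominate B (column X: 2 ≤ 5)
No single strategy strictly dominates all others → no strictly dominant strategy.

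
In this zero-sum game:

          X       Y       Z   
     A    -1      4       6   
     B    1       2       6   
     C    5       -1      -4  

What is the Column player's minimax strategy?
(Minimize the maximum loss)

Column should play Y, value = 4

Work:
Column player minimizes Row's maximum payoff:
Column X: max payoff to Row = 5
Column Y: max payoff to Row = 4
Column Z: max payoff to Row = 6
Minimum is 4, achieved by column Y.
Minimax strategy: Y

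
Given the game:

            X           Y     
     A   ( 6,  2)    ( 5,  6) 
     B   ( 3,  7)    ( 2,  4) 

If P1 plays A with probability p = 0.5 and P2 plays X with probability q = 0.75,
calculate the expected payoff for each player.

E[P1] = 4.25, E[P2] = 4.625

Work:
E[P1] = p·q·π₁(A,X) + p·(1-q)·π₁(A,Y) + (1-p)·q·π₁(B,X) + (1-p)·(1-q)·π₁(B,Y)
= 0.5·0.75·6 + 0.5·0.25·5 + 0.5·0.75·3 + 0.5·0.25·2
= 4.25

E[P2] = 4.625 (similar calculation)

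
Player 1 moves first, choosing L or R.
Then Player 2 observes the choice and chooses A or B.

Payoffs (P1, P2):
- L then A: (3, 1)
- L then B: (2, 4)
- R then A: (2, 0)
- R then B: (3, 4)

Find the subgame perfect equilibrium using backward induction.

P1 plays R, P2 plays B after L and B after R; Payoff (3, 4)

Work:
Backward induction:
After L: P2 chooses B → P1 gets 2
After R: P2 chooses B → P1 gets 3
P1 chooses R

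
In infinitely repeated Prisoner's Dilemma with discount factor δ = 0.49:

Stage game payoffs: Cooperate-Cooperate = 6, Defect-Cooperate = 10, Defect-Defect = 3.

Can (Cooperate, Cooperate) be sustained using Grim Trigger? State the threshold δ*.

δ* = 0.5714; since δ = 0.49 < 0.5714, cooperation cannot be sustained

Work:
For Grim Trigger:
Cooperate forever: 6/(1-δ)
Defect then punished: 10 + 3·δ/(1-δ)
Need: 6/(1-δ) ≥ 10 + 3·δ/(1-δ)
Solving: δ ≥ (T-R)/(T-P) = (10-6)/(10-3) = 0.5714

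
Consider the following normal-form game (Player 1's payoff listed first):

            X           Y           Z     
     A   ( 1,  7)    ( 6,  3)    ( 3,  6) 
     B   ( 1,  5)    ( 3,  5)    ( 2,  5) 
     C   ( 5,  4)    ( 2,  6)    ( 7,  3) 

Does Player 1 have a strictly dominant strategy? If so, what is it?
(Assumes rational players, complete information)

No strictly dominant strategy exists for Player 1

Work:
A strategy strictly dominates another if it gives a strictly higher payoff against every opponent action. Compare each pair of P1's strategies column-by-column:
  A vs B: [1 vs 1, 6 vs 3, 3 vs 2] → A does not strictly dominate B (column X: 1 ≤ 1)
  A vs C: [1 vs 5, 6 vs 2, 3 vs 7] → A does not strictly dominate C (column X: 1 ≤ 5)
  B vs A: [1 vs 1, 3 vs 6, 2 vs 3] → B does not strictly dominate A (column X: 1 ≤ 1)
  B vs C: [1 vs 5, 3 vs 2, 2 vs 7] → B does not strictly dominate C (column X: 1 ≤ 5)
  C vs A: [5 vs 1, 2 vs 6, 7 vs 3] → C does not strictly dominate A (column Y: 2 ≤ 6)
  C vs B: [5 vs 1, 2 vs 3, 7 vs 2] → C does not strictly dominate B (column Y: 2 ≤ 3)
No single strategy strictly dominates all others → no strictly dominant strategy.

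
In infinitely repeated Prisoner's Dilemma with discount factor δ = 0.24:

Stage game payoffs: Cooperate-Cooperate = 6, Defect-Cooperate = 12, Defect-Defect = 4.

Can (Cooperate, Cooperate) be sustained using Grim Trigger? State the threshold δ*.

δ* = 0.75; since δ = 0.24 < 0.75, cooperation cannot be sustained

Work:
For Grim Trigger:
Cooperate forever: 6/(1-δ)
Defect then punished: 12 + 4·δ/(1-δ)
Need: 6/(1-δ) ≥ 12 + 4·δ/(1-δ)
Solving: δ ≥ (T-R)/(T-P) = (12-6)/(12-4) = 0.75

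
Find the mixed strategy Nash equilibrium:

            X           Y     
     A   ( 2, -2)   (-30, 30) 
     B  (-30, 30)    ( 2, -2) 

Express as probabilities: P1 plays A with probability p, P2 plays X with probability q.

p = 0.5, q = 0.5

Work:
Find probabilities that make opponent indifferent:
P2 chooses q to make P1 indifferent between A and B
P1 chooses p to make P2 indifferent between X and Y
Mixed NE: P1 plays (A: 0.5, B: 0.5), P2 plays (X: 0.5, Y: 0.5)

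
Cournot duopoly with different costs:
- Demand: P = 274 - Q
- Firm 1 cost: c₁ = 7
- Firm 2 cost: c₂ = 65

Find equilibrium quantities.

q₁* = 108.33, q₂* = 50.33

Work:
Reaction: q₁ = (274 - 7 - q₂)/2
Reaction: q₂ = (274 - 65 - q₁)/2
Solve simultaneously:
q₁* = (274 - 2×7 + 65)/3 = 108.33
q₂* = (274 - 2×65 + 7)/3 = 50.33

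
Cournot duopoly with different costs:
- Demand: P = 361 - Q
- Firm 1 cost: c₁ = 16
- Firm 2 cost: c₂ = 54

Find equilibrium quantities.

q₁* = 127.67, q₂* = 89.67

Work:
Reaction: q₁ = (361 - 16 - q₂)/2
Reaction: q₂ = (361 - 54 - q₁)/2
Solve simultaneously:
q₁* = (361 - 2×16 + 54)/3 = 127.67
q₂* = (361 - 2×54 + 16)/3 = 89.67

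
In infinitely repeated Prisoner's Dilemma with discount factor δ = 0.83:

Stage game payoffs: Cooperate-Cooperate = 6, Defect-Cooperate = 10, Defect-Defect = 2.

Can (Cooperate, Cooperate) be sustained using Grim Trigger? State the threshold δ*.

δ* = 0.5; since δ = 0.83 ≥ 0.5, cooperation can be sustained

Work:
For Grim Trigger:
Cooperate forever: 6/(1-δ)
Defect then punished: 10 + 2·δ/(1-δ)
Need: 6/(1-δ) ≥ 10 + 2·δ/(1-δ)
Solving: δ ≥ (T-R)/(T-P) = (10-6)/(10-2) = 0.5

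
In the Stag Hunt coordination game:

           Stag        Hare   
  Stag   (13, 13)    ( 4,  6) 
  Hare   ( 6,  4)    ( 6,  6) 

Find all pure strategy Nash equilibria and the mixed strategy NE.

Pure NE: (Stag, Stag) and (Hare, Hare); Mixed NE: p = 0.2222, q = 0.2222

Work:
Check pure NE:
(Stag, Stag): (13, 13) - no unilateral deviation beneficial
(Hare, Hare): (6, 6) - no unilateral deviation beneficial
Mixed NE: P1 plays Stag with p = 0.2222, P2 plays Stag with q = 0.2222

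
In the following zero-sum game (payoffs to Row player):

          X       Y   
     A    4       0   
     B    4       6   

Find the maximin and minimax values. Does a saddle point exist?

Maximin = 4, Minimax = 4, Saddle: True

Work:
Row minimums: [0, 4] → maximin = 4
Column maximums: [4, 6] → minimax = 4
Saddle point exists! Game value = 4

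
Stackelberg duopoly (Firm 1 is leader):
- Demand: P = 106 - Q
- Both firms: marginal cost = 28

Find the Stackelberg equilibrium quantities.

q₁* (leader) = 39.0, q₂* (follower) = 19.5

Work:
Follower's reaction: q₂ = (a - c - q₁)/2
Leader substitutes: π₁ = q₁·(a - q₁ - (a-c-q₁)/2 - c)
FOC: q₁* = (106 - 28)/2 = 39.00
Then: q₂* = (106 - 28 - 39.0)/2 = 19.50
Leader has first-mover advantage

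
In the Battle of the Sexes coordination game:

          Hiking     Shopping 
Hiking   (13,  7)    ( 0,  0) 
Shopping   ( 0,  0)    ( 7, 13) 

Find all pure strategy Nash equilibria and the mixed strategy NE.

Pure NE: (Hiking, Hiking) and (Shopping, Shopping); Mixed NE: p = 0.65, q = 0.35

Work:
Check pure NE:
(Hiking, Hiking): (13, 7) - no unilateral deviation beneficial
(Shopping, Shopping): (7, 13) - no unilateral deviation beneficial
Mixed NE: P1 plays Hiking with p = 0.65, P2 plays Hiking with q = 0.35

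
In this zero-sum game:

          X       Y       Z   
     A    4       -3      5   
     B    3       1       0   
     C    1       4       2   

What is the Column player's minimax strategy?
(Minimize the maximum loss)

Column should play X or Y (all achieve the minimum), value = 4

Work:
Column player minimizes Row's maximum payoff:
Column X: max payoff to Row = 4
Column Y: max payoff to Row = 4
Column Z: max payoff to Row = 5
Minimum is 4, achieved by columns X, Y (tied).
Each of X or Y is a minimax strategy.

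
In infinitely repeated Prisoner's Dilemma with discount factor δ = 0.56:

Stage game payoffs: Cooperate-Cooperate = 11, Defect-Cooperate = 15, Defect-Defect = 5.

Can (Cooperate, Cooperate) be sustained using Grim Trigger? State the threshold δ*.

δ* = 0.4; since δ = 0.56 ≥ 0.4, cooperation can be sustained

Work:
For Grim Trigger:
Cooperate forever: 11/(1-δ)
Defect then punished: 15 + 5·δ/(1-δ)
Need: 11/(1-δ) ≥ 15 + 5·δ/(1-δ)
Solving: δ ≥ (T-R)/(T-P) = (15-11)/(15-5) = 0.4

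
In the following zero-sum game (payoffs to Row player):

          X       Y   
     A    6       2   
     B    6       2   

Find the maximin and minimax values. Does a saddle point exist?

Maximin = 2, Minimax = 2, Saddle: True

Work:
Row minimums: [2, 2] → maximin = 2
Column maximums: [6, 2] → minimax = 2
Saddle point exists! Game value = 2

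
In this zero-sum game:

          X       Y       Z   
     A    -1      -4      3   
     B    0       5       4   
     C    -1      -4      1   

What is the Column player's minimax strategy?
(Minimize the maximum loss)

Column should play X, value = 0

Work:
Column player minimizes Row's maximum payoff:
Column X: max payoff to Row = 0
Column Y: max payoff to Row = 5
Column Z: max payoff to Row = 4
Minimum is 0, achieved by column X.
Minimax strategy: X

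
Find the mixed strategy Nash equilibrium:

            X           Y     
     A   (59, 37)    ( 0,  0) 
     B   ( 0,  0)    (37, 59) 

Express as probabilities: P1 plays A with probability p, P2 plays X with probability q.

p = 0.6146, q = 0.3854

Work:
Find probabilities that make opponent indifferent:
P2 chooses q to make P1 indifferent between A and B
P1 chooses p to make P2 indifferent between X and Y
Mixed NE: P1 plays (A: 0.6146, B: 0.3854), P2 plays (X: 0.3854, Y: 0.6146)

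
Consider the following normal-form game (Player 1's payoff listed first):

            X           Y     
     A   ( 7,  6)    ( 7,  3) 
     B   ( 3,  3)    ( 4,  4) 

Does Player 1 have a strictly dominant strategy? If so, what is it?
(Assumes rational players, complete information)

Yes, Player 1's strictly dominant strategy is A

Work:
A strategy strictly dominates another if it gives a strictly higher payoff against every opponent action. Compare each pair of P1's strategies column-by-column:
  A vs B: [7 vs 3, 7 vs 4] → A strictly dominates B
  B vs A: [3 vs 7, 4 vs 7] → B does not strictly dominate A (column X: 3 ≤ 7)
A strictly dominates every other strategy → strictly dominant.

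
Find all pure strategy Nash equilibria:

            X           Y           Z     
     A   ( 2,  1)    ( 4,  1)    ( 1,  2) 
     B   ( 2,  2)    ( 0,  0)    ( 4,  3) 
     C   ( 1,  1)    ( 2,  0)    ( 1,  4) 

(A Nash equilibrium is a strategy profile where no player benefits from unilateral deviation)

Nash equilibrium: (B, Z)

Work:
Best responses:
  P1 vs X: payoffs [2, 2, 1] → best response A/B (payoff 2)
  P1 vs Y: payoffs [4, 0, 2] → best response A (payoff 4)
  P1 vs Z: payoffs [1, 4, 1] → best response B (payoff 4)
  P2 vs A: payoffs [1, 1, 2] → best response Z (payoff 2)
  P2 vs B: payoffs [2, 0, 3] → best response Z (payoff 3)
  P2 vs C: payoffs [1, 0, 4] → best response Z (payoff 4)
Mutual best responses: (B,Z) → Nash equilibria.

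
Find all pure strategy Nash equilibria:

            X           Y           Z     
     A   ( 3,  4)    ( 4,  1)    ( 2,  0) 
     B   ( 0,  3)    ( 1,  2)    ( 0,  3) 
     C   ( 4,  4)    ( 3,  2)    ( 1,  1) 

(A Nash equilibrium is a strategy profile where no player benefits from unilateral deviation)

Nash equilibrium: (C, X)

Work:
Best responses:
  P1 vs X: payoffs [3, 0, 4] → best response C (payoff 4)
  P1 vs Y: payoffs [4, 1, 3] → best response A (payoff 4)
  P1 vs Z: payoffs [2, 0, 1] → best response A (payoff 2)
  P2 vs A: payoffs [4, 1, 0] → best response X (payoff 4)
  P2 vs B: payoffs [3, 2, 3] → best response X/Z (payoff 3)
  P2 vs C: payoffs [4, 2, 1] → best response X (payoff 4)
Mutual best responses: (C,X) → Nash equilibria.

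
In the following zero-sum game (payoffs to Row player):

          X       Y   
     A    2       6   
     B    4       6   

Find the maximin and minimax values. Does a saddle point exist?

Maximin = 4, Minimax = 4, Saddle: True

Work:
Row minimums: [2, 4] → maximin = 4
Column maximums: [4, 6] → minimax = 4
Saddle point exists! Game value = 4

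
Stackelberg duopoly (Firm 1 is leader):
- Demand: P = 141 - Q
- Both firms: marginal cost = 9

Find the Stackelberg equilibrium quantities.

q₁* (leader) = 66.0, q₂* (follower) = 33.0

Work:
Follower's reaction: q₂ = (a - c - q₁)/2
Leader substitutes: π₁ = q₁·(a - q₁ - (a-c-q₁)/2 - c)
FOC: q₁* = (141 - 9)/2 = 66.00
Then: q₂* = (141 - 9 - 66.0)/2 = 33.00
Leader has first-mover advantage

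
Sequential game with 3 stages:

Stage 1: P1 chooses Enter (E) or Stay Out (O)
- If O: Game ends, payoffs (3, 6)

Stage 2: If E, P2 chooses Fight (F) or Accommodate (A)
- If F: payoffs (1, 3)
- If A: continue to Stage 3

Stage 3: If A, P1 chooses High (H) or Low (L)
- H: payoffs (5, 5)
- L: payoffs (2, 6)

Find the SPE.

SPE: (E, A, H); Outcome (5, 5)

Work:
Stage 3: P1 chooses H (5 vs 2)
Stage 2: P2: F->3, A->5 (anticipating H). Choose A
Stage 1: P1: O->3, E->5 (anticipating A, H). Choose E
SPE path: E -> A -> H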